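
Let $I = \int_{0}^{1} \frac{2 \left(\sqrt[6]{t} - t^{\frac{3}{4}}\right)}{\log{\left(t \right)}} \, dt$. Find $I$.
$\log{\left(\frac{4}{9} \right)}$

Replace the exponent $\frac{1}{6}$ by a parameter $a$: let $I(a) = \int_{0}^{1} \frac{2 \left(- t^{\frac{3}{4}} + t^{a}\right)}{\log{\left(t \right)}} \, dt$.

Since $\dfrac{\partial}{\partial a}\,t^{a} = t^{a} \ln t$, the $\ln t$ in the denominator cancels and
$$\frac{dI}{da} = \int_{0}^{1} 2 t^{a} \, dt = 2 \left[\frac{t^{a+1}}{a+1}\right]_0^1 = \frac{2}{a + 1}.$$

Integrating with respect to $a$ gives $I(a) = \log{\left(\frac{16 \left(a + 1\right)^{2}}{49} \right)} + C$.

At $a = \frac{3}{4}$ the integrand is identically $0$, so $I(\frac{3}{4}) = 0$. The closed form gives $0$, hence $C = 0$.

Setting $a = \frac{1}{6}$:
$$I = \log{\left(\frac{4}{9} \right)}.$$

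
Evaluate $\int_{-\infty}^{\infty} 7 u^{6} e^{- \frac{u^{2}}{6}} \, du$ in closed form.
$2835 \sqrt{6} \sqrt{\pi}$

Begin with the known integral
$$J(a) = \int_{-\infty}^{\infty} 7 e^{- a u^{2}} \, du = \frac{7 \sqrt{\pi}}{\sqrt{a}}.$$

Differentiating under the integral sign brings down a factor of $(-u^2)$:
$$\frac{dJ}{da} = \int_{-\infty}^{\infty} - 7 u^{2} e^{- a u^{2}} \, du = - \frac{7 \sqrt{\pi}}{2 a^{\frac{3}{2}}}.$$

Repeating $3$ times in total — each differentiation brings down another $(-u^2)$ — gives
$$\frac{d^{3}J}{da^{3}} = \int_{-\infty}^{\infty} - 7 u^{6} e^{- a u^{2}} \, du = - \frac{105 \sqrt{\pi}}{8 a^{\frac{7}{2}}},$$
and the integrand here is $(-1)^{3}$ times the target integrand, so $I = (-1)^{3}\,\frac{d^{3}J}{da^{3}} = \frac{105 \sqrt{\pi}}{8 a^{\frac{7}{2}}}$.

Setting $a = \frac{1}{6}$:
$$I = 2835 \sqrt{6} \sqrt{\pi}.$$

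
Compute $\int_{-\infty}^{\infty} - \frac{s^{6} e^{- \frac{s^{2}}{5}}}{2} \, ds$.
$- \frac{1875 \sqrt{5} \sqrt{\pi}}{16}$

Consider the simpler parametrised integral
$$J(a) = \int_{-\infty}^{\infty} - \frac{e^{- a s^{2}}}{2} \, ds = - \frac{\sqrt{\pi}}{2 \sqrt{a}}.$$

Differentiating under the integral sign brings down a factor of $(-s^2)$:
$$\frac{dJ}{da} = \int_{-\infty}^{\infty} \frac{s^{2} e^{- a s^{2}}}{2} \, ds = \frac{\sqrt{\pi}}{4 a^{\frac{3}{2}}}.$$

Repeating $3$ times in total — each differentiation brings down another $(-s^2)$ — gives
$$\frac{d^{3}J}{da^{3}} = \int_{-\infty}^{\infty} \frac{s^{6} e^{- a s^{2}}}{2} \, ds = \frac{15 \sqrt{\pi}}{16 a^{\frac{7}{2}}},$$
and the integrand here is $(-1)^{3}$ times the target integrand, so $I = (-1)^{3}\,\frac{d^{3}J}{da^{3}} = - \frac{15 \sqrt{\pi}}{16 a^{\frac{7}{2}}}$.

Setting $a = \frac{1}{5}$:
$$I = - \frac{1875 \sqrt{5} \sqrt{\pi}}{16}.$$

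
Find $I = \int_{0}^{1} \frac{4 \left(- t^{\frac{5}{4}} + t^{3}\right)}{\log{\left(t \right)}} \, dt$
$\log{\left(\frac{65536}{6561} \right)}$

Consider the one-parameter family: let $I(a) = \int_{0}^{1} \frac{4 \left(- t^{\frac{5}{4}} + t^{a}\right)}{\log{\left(t \right)}} \, dt$.

Since $\dfrac{\partial}{\partial a}\,t^{a} = t^{a} \ln t$, the $\ln t$ in the denominator cancels and
$$\frac{dI}{da} = \int_{0}^{1} 4 t^{a} \, dt = 4 \left[\frac{t^{a+1}}{a+1}\right]_0^1 = \frac{4}{a + 1}.$$

Integrating with respect to $a$ gives $I(a) = \log{\left(\frac{256 \left(a + 1\right)^{4}}{6561} \right)} + C$.

At $a = \frac{5}{4}$ the integrand is identically $0$, so $I(\frac{5}{4}) = 0$. The closed form gives $0$, hence $C = 0$.

Setting $a = 3$:
$$I = \log{\left(\frac{65536}{6561} \right)}.$$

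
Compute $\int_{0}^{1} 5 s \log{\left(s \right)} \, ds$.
$- \frac{5}{4}$

Start from the elementary integral
$$J(a) = \int_{0}^{1} 5 s^{a} \, ds = \frac{5}{a + 1}.$$

Differentiating under the integral sign brings down a factor of $\ln s$:
$$\frac{dJ}{da} = \int_{0}^{1} 5 s^{a} \log{\left(s \right)} \, ds = - \frac{5}{\left(a + 1\right)^{2}}.$$

The integral on the left is $I$, so $I = - \frac{5}{\left(a + 1\right)^{2}}$.

Setting $a = 1$:
$$I = - \frac{5}{4}.$$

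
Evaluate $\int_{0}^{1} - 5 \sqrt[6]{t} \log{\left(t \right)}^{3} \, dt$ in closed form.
$\frac{38880}{2401}$

Begin with the known integral
$$J(a) = \int_{0}^{1} - 5 t^{a} \, dt = - \frac{5}{a + 1}.$$

Differentiating under the integral sign brings down a factor of $\ln t$:
$$\frac{dJ}{da} = \int_{0}^{1} - 5 t^{a} \log{\left(t \right)} \, dt = \frac{5}{\left(a + 1\right)^{2}}.$$

Repeating $3$ times in total — each differentiation brings down another $\ln t$ — gives
$$\frac{d^{3}J}{da^{3}} = \int_{0}^{1} - 5 t^{a} \log{\left(t \right)}^{3} \, dt = \frac{30}{\left(a + 1\right)^{4}},$$
and the integrand here is exactly the target integrand, so $I = \frac{30}{\left(a + 1\right)^{4}}$.

Setting $a = \frac{1}{6}$:
$$I = \frac{38880}{2401}.$$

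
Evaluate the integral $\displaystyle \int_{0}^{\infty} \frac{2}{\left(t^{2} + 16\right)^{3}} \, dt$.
$\frac{3 \pi}{8192}$

Recall the elementary integral
$$J(a) = \int_{0}^{\infty} \frac{2}{a^{2} + t^{2}} \, dt = \frac{\pi}{a}.$$

Differentiating under the integral sign with respect to $a$,
$$\frac{dJ}{da} = \int_{0}^{\infty} - \frac{4 a}{\left(a^{2} + t^{2}\right)^{2}} \, dt = - \frac{\pi}{a^{2}},$$
so $\int_{0}^{\infty} \frac{2}{\left(a^{2} + t^{2}\right)^{2}} \, dt = \frac{\pi}{2 a^{3}}$.

Repeating — each differentiation of $1/(t^2+a^2)^j$ produces $-2ja/(t^2+a^2)^{j+1}$ — and dividing through by $-2ja$ at each step yields, after $2$ differentiations in total,
$$\int_{0}^{\infty} \frac{2}{\left(a^{2} + t^{2}\right)^{3}} \, dt = \frac{3 \pi}{8 a^{5}}.$$

Setting $a = 4$:
$$I = \frac{3 \pi}{8192}.$$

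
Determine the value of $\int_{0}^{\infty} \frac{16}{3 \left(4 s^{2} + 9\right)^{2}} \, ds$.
$\frac{2 \pi}{81}$

Recall the elementary integral
$$J(a) = \int_{0}^{\infty} \frac{1}{3 \left(a^{2} + s^{2}\right)} \, ds = \frac{\pi}{6 a}.$$

Differentiating under the integral sign with respect to $a$,
$$\frac{dJ}{da} = \int_{0}^{\infty} - \frac{2 a}{3 \left(a^{2} + s^{2}\right)^{2}} \, ds = - \frac{\pi}{6 a^{2}},$$
so $\int_{0}^{\infty} \frac{1}{3 \left(a^{2} + s^{2}\right)^{2}} \, ds = \frac{\pi}{12 a^{3}}$.

Setting $a = \frac{3}{2}$:
$$I = \frac{2 \pi}{81}.$$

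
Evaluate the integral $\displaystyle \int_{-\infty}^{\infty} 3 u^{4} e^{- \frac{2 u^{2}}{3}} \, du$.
$\frac{81 \sqrt{6} \sqrt{\pi}}{32}$

Start from the elementary integral
$$J(a) = \int_{-\infty}^{\infty} 3 e^{- a u^{2}} \, du = \frac{3 \sqrt{\pi}}{\sqrt{a}}.$$

Differentiating under the integral sign brings down a factor of $(-u^2)$:
$$\frac{dJ}{da} = \int_{-\infty}^{\infty} - 3 u^{2} e^{- a u^{2}} \, du = - \frac{3 \sqrt{\pi}}{2 a^{\frac{3}{2}}}.$$

Repeating twice in total — each differentiation brings down another $(-u^2)$ — gives
$$\frac{d^{2}J}{da^{2}} = \int_{-\infty}^{\infty} 3 u^{4} e^{- a u^{2}} \, du = \frac{9 \sqrt{\pi}}{4 a^{\frac{5}{2}}},$$
and the integrand here is exactly the target integrand, so $I = \frac{9 \sqrt{\pi}}{4 a^{\frac{5}{2}}}$.

Setting $a = \frac{2}{3}$:
$$I = \frac{81 \sqrt{6} \sqrt{\pi}}{32}.$$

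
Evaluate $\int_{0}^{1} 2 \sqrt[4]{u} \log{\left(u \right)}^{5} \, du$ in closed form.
$- \frac{196608}{3125}$

Consider the simpler parametrised integral
$$J(a) = \int_{0}^{1} 2 u^{a} \, du = \frac{2}{a + 1}.$$

Differentiating under the integral sign brings down a factor of $\ln u$:
$$\frac{dJ}{da} = \int_{0}^{1} 2 u^{a} \log{\left(u \right)} \, du = - \frac{2}{\left(a + 1\right)^{2}}.$$

Repeating $5$ times in total — each differentiation brings down another $\ln u$ — gives
$$\frac{d^{5}J}{da^{5}} = \int_{0}^{1} 2 u^{a} \log{\left(u \right)}^{5} \, du = - \frac{240}{\left(a + 1\right)^{6}},$$
and the integrand here is exactly the target integrand, so $I = - \frac{240}{\left(a + 1\right)^{6}}$.

Setting $a = \frac{1}{4}$:
$$I = - \frac{196608}{3125}.$$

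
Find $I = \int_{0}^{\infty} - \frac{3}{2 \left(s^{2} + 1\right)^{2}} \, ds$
$- \frac{3 \pi}{8}$

Begin with the known result
$$J(a) = \int_{0}^{\infty} - \frac{3}{2 \left(a^{2} + s^{2}\right)} \, ds = - \frac{3 \pi}{4 a}.$$

Differentiating under the integral sign with respect to $a$,
$$\frac{dJ}{da} = \int_{0}^{\infty} \frac{3 a}{\left(a^{2} + s^{2}\right)^{2}} \, ds = \frac{3 \pi}{4 a^{2}},$$
so $\int_{0}^{\infty} - \frac{3}{2 \left(a^{2} + s^{2}\right)^{2}} \, ds = - \frac{3 \pi}{8 a^{3}}$.

Setting $a = 1$:
$$I = - \frac{3 \pi}{8}.$$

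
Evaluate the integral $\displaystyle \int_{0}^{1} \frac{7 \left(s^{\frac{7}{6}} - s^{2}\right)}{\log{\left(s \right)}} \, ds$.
$\log{\left(\frac{62748517}{612220032} \right)}$

Introduce a parameter $a$ in the exponent: let $I(a) = \int_{0}^{1} \frac{7 \left(- s^{2} + s^{a}\right)}{\log{\left(s \right)}} \, ds$.

Since $\dfrac{\partial}{\partial a}\,s^{a} = s^{a} \ln s$, the $\ln s$ in the denominator cancels and
$$\frac{dI}{da} = \int_{0}^{1} 7 s^{a} \, ds = 7 \left[\frac{s^{a+1}}{a+1}\right]_0^1 = \frac{7}{a + 1}.$$

Integrating with respect to $a$ gives $I(a) = \log{\left(\frac{\left(a + 1\right)^{7}}{2187} \right)} + C$.

At $a = 2$ the integrand is identically $0$, so $I(2) = 0$. The closed form gives $0$, hence $C = 0$.

Setting $a = \frac{7}{6}$:
$$I = \log{\left(\frac{62748517}{612220032} \right)}.$$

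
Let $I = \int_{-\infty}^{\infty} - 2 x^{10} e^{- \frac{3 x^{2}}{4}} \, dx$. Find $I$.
$- \frac{4480 \sqrt{3} \sqrt{\pi}}{27}$

Consider the simpler parametrised integral
$$J(a) = \int_{-\infty}^{\infty} - 2 e^{- a x^{2}} \, dx = - \frac{2 \sqrt{\pi}}{\sqrt{a}}.$$

Differentiating under the integral sign brings down a factor of $(-x^2)$:
$$\frac{dJ}{da} = \int_{-\infty}^{\infty} 2 x^{2} e^{- a x^{2}} \, dx = \frac{\sqrt{\pi}}{a^{\frac{3}{2}}}.$$

Repeating $5$ times in total — each differentiation brings down another $(-x^2)$ — gives
$$\frac{d^{5}J}{da^{5}} = \int_{-\infty}^{\infty} 2 x^{10} e^{- a x^{2}} \, dx = \frac{945 \sqrt{\pi}}{16 a^{\frac{11}{2}}},$$
and the integrand here is $(-1)^{5}$ times the target integrand, so $I = (-1)^{5}\,\frac{d^{5}J}{da^{5}} = - \frac{945 \sqrt{\pi}}{16 a^{\frac{11}{2}}}$.

Setting $a = \frac{3}{4}$:
$$I = - \frac{4480 \sqrt{3} \sqrt{\pi}}{27}.$$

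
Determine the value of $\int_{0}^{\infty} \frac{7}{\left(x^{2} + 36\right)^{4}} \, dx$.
$\frac{35 \pi}{8957952}$

Recall the elementary integral
$$J(a) = \int_{0}^{\infty} \frac{7}{a^{2} + x^{2}} \, dx = \frac{7 \pi}{2 a}.$$

Differentiating under the integral sign with respect to $a$,
$$\frac{dJ}{da} = \int_{0}^{\infty} - \frac{14 a}{\left(a^{2} + x^{2}\right)^{2}} \, dx = - \frac{7 \pi}{2 a^{2}},$$
so $\int_{0}^{\infty} \frac{7}{\left(a^{2} + x^{2}\right)^{2}} \, dx = \frac{7 \pi}{4 a^{3}}$.

Repeating — each differentiation of $1/(x^2+a^2)^j$ produces $-2ja/(x^2+a^2)^{j+1}$ — and dividing through by $-2ja$ at each step yields, after $3$ differentiations in total,
$$\int_{0}^{\infty} \frac{7}{\left(a^{2} + x^{2}\right)^{4}} \, dx = \frac{35 \pi}{32 a^{7}}.$$

Setting $a = 6$:
$$I = \frac{35 \pi}{8957952}.$$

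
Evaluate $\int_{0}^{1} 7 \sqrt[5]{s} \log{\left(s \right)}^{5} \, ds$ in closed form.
$- \frac{546875}{1944}$

Begin with the known integral
$$J(a) = \int_{0}^{1} 7 s^{a} \, ds = \frac{7}{a + 1}.$$

Differentiating under the integral sign brings down a factor of $\ln s$:
$$\frac{dJ}{da} = \int_{0}^{1} 7 s^{a} \log{\left(s \right)} \, ds = - \frac{7}{\left(a + 1\right)^{2}}.$$

Repeating $5$ times in total — each differentiation brings down another $\ln s$ — gives
$$\frac{d^{5}J}{da^{5}} = \int_{0}^{1} 7 s^{a} \log{\left(s \right)}^{5} \, ds = - \frac{840}{\left(a + 1\right)^{6}},$$
and the integrand here is exactly the target integrand, so $I = - \frac{840}{\left(a + 1\right)^{6}}$.

Setting $a = \frac{1}{5}$:
$$I = - \frac{546875}{1944}.$$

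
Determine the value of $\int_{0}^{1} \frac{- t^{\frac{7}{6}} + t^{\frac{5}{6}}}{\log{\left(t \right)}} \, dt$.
$\log{\left(\frac{11}{13} \right)}$

Introduce a parameter $a$ in the exponent: let $I(a) = \int_{0}^{1} \frac{- t^{\frac{7}{6}} + t^{a}}{\log{\left(t \right)}} \, dt$.

Since $\dfrac{\partial}{\partial a}\,t^{a} = t^{a} \ln t$, the $\ln t$ in the denominator cancels and
$$\frac{dI}{da} = \int_{0}^{1} t^{a} \, dt = \left[\frac{t^{a+1}}{a+1}\right]_0^1 = \frac{1}{a + 1}.$$

Integrating with respect to $a$ gives $I(a) = \log{\left(\frac{6 a}{13} + \frac{6}{13} \right)} + C$.

At $a = \frac{7}{6}$ the integrand is identically $0$, so $I(\frac{7}{6}) = 0$. The closed form gives $0$, hence $C = 0$.

Setting $a = \frac{5}{6}$:
$$I = \log{\left(\frac{11}{13} \right)}.$$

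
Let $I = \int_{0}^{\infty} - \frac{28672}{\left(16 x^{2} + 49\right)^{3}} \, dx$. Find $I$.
$- \frac{192 \pi}{2401}$

Begin with the known result
$$J(a) = \int_{0}^{\infty} - \frac{7}{a^{2} + x^{2}} \, dx = - \frac{7 \pi}{2 a}.$$

Differentiating under the integral sign with respect to $a$,
$$\frac{dJ}{da} = \int_{0}^{\infty} \frac{14 a}{\left(a^{2} + x^{2}\right)^{2}} \, dx = \frac{7 \pi}{2 a^{2}},$$
so $\int_{0}^{\infty} - \frac{7}{\left(a^{2} + x^{2}\right)^{2}} \, dx = - \frac{7 \pi}{4 a^{3}}$.

Repeating — each differentiation of $1/(x^2+a^2)^j$ produces $-2ja/(x^2+a^2)^{j+1}$ — and dividing through by $-2ja$ at each step yields, after $2$ differentiations in total,
$$\int_{0}^{\infty} - \frac{7}{\left(a^{2} + x^{2}\right)^{3}} \, dx = - \frac{21 \pi}{16 a^{5}}.$$

Setting $a = \frac{7}{4}$:
$$I = - \frac{192 \pi}{2401}.$$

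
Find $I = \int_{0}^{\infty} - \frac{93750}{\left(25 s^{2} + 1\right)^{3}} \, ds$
$- \frac{28125 \pi}{8}$

Start from the standard arctangent integral
$$J(a) = \int_{0}^{\infty} - \frac{6}{a^{2} + s^{2}} \, ds = - \frac{3 \pi}{a}.$$

Differentiating under the integral sign with respect to $a$,
$$\frac{dJ}{da} = \int_{0}^{\infty} \frac{12 a}{\left(a^{2} + s^{2}\right)^{2}} \, ds = \frac{3 \pi}{a^{2}},$$
so $\int_{0}^{\infty} - \frac{6}{\left(a^{2} + s^{2}\right)^{2}} \, ds = - \frac{3 \pi}{2 a^{3}}$.

Repeating — each differentiation of $1/(s^2+a^2)^j$ produces $-2ja/(s^2+a^2)^{j+1}$ — and dividing through by $-2ja$ at each step yields, after $2$ differentiations in total,
$$\int_{0}^{\infty} - \frac{6}{\left(a^{2} + s^{2}\right)^{3}} \, ds = - \frac{9 \pi}{8 a^{5}}.$$

Setting $a = \frac{1}{5}$:
$$I = - \frac{28125 \pi}{8}.$$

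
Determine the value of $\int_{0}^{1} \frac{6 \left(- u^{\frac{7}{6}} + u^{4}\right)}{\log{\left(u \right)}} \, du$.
$\log{\left(\frac{729000000}{4826809} \right)}$

Introduce a parameter $a$ in the exponent: let $I(a) = \int_{0}^{1} \frac{6 \left(u^{4} - u^{a}\right)}{\log{\left(u \right)}} \, du$.

Since $\dfrac{\partial}{\partial a}\,u^{a} = u^{a} \ln u$, the $\ln u$ in the denominator cancels and
$$\frac{dI}{da} = \int_{0}^{1} -6 u^{a} \, du = -6 \left[\frac{u^{a+1}}{a+1}\right]_0^1 = - \frac{6}{a + 1}.$$

Integrating with respect to $a$ gives $I(a) = \log{\left(\frac{15625}{\left(a + 1\right)^{6}} \right)} + C$.

At $a = 4$ the integrand is identically $0$, so $I(4) = 0$. The closed form gives $0$, hence $C = 0$.

Setting $a = \frac{7}{6}$:
$$I = \log{\left(\frac{729000000}{4826809} \right)}.$$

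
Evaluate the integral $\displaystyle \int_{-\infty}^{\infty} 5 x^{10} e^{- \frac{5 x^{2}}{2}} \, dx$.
$\frac{189 \sqrt{10} \sqrt{\pi}}{625}$

Consider the simpler parametrised integral
$$J(a) = \int_{-\infty}^{\infty} 5 e^{- a x^{2}} \, dx = \frac{5 \sqrt{\pi}}{\sqrt{a}}.$$

Differentiating under the integral sign brings down a factor of $(-x^2)$:
$$\frac{dJ}{da} = \int_{-\infty}^{\infty} - 5 x^{2} e^{- a x^{2}} \, dx = - \frac{5 \sqrt{\pi}}{2 a^{\frac{3}{2}}}.$$

Repeating $5$ times in total — each differentiation brings down another $(-x^2)$ — gives
$$\frac{d^{5}J}{da^{5}} = \int_{-\infty}^{\infty} - 5 x^{10} e^{- a x^{2}} \, dx = - \frac{4725 \sqrt{\pi}}{32 a^{\frac{11}{2}}},$$
and the integrand here is $(-1)^{5}$ times the target integrand, so $I = (-1)^{5}\,\frac{d^{5}J}{da^{5}} = \frac{4725 \sqrt{\pi}}{32 a^{\frac{11}{2}}}$.

Setting $a = \frac{5}{2}$:
$$I = \frac{189 \sqrt{10} \sqrt{\pi}}{625}.$$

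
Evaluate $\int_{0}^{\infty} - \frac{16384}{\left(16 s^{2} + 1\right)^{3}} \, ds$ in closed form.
$- 768 \pi$

Start from the standard arctangent integral
$$J(a) = \int_{0}^{\infty} - \frac{4}{a^{2} + s^{2}} \, ds = - \frac{2 \pi}{a}.$$

Differentiating under the integral sign with respect to $a$,
$$\frac{dJ}{da} = \int_{0}^{\infty} \frac{8 a}{\left(a^{2} + s^{2}\right)^{2}} \, ds = \frac{2 \pi}{a^{2}},$$
so $\int_{0}^{\infty} - \frac{4}{\left(a^{2} + s^{2}\right)^{2}} \, ds = - \frac{\pi}{a^{3}}$.

Repeating — each differentiation of $1/(s^2+a^2)^j$ produces $-2ja/(s^2+a^2)^{j+1}$ — and dividing through by $-2ja$ at each step yields, after $2$ differentiations in total,
$$\int_{0}^{\infty} - \frac{4}{\left(a^{2} + s^{2}\right)^{3}} \, ds = - \frac{3 \pi}{4 a^{5}}.$$

Setting $a = \frac{1}{4}$:
$$I = - 768 \pi.$$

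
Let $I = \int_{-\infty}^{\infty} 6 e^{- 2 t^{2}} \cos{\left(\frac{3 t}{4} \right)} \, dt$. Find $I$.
$\frac{3 \sqrt{2} \sqrt{\pi}}{e^{\frac{9}{128}}}$

Define $I(b) = \int_{-\infty}^{\infty} 6 e^{- 2 t^{2}} \cos{\left(b t \right)} \, dt$.

Differentiating under the integral sign,
$$I'(b) = \int_{-\infty}^{\infty} - 6 t e^{- 2 t^{2}} \sin{\left(b t \right)} \, dt.$$

Integrate $\int_{-\infty}^{\infty} t \sin(b t)\, e^{- 2 t^{2}}\, dt$ by parts with $u = \sin(b t)$ and $dv = t\, e^{- 2 t^{2}}\, dt$, giving $v = - \frac{e^{- 2 t^{2}}}{4}$. The boundary term vanishes and
$$\int_{-\infty}^{\infty} t \sin(b t)\, e^{- 2 t^{2}}\, dt = \frac{b}{4} \int_{-\infty}^{\infty} \cos(b t)\, e^{- 2 t^{2}}\, dt,$$
so $I'(b) = - \frac{b}{4}\, I(b)$.

This is a separable first-order ODE; solving with the initial condition $I(0) = \int_{-\infty}^{\infty} 6 e^{- 2 t^{2}}\,dt = 3 \sqrt{2} \sqrt{\pi}$ gives
$$I(b) = 3 \sqrt{2} \sqrt{\pi} e^{- \frac{b^{2}}{8}}.$$

Setting $b = \frac{3}{4}$:
$$I = \frac{3 \sqrt{2} \sqrt{\pi}}{e^{\frac{9}{128}}}.$$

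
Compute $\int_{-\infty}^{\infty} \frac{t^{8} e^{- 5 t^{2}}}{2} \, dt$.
$\frac{21 \sqrt{5} \sqrt{\pi}}{20000}$

Consider the simpler parametrised integral
$$J(a) = \int_{-\infty}^{\infty} \frac{e^{- a t^{2}}}{2} \, dt = \frac{\sqrt{\pi}}{2 \sqrt{a}}.$$

Differentiating under the integral sign brings down a factor of $(-t^2)$:
$$\frac{dJ}{da} = \int_{-\infty}^{\infty} - \frac{t^{2} e^{- a t^{2}}}{2} \, dt = - \frac{\sqrt{\pi}}{4 a^{\frac{3}{2}}}.$$

Repeating $4$ times in total — each differentiation brings down another $(-t^2)$ — gives
$$\frac{d^{4}J}{da^{4}} = \int_{-\infty}^{\infty} \frac{t^{8} e^{- a t^{2}}}{2} \, dt = \frac{105 \sqrt{\pi}}{32 a^{\frac{9}{2}}},$$
and the integrand here is exactly the target integrand, so $I = \frac{105 \sqrt{\pi}}{32 a^{\frac{9}{2}}}$.

Setting $a = 5$:
$$I = \frac{21 \sqrt{5} \sqrt{\pi}}{20000}.$$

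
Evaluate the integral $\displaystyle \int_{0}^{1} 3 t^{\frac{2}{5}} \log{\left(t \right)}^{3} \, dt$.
$- \frac{11250}{2401}$

Start from the elementary integral
$$J(a) = \int_{0}^{1} 3 t^{a} \, dt = \frac{3}{a + 1}.$$

Differentiating under the integral sign brings down a factor of $\ln t$:
$$\frac{dJ}{da} = \int_{0}^{1} 3 t^{a} \log{\left(t \right)} \, dt = - \frac{3}{\left(a + 1\right)^{2}}.$$

Repeating $3$ times in total — each differentiation brings down another $\ln t$ — gives
$$\frac{d^{3}J}{da^{3}} = \int_{0}^{1} 3 t^{a} \log{\left(t \right)}^{3} \, dt = - \frac{18}{\left(a + 1\right)^{4}},$$
and the integrand here is exactly the target integrand, so $I = - \frac{18}{\left(a + 1\right)^{4}}$.

Setting $a = \frac{2}{5}$:
$$I = - \frac{11250}{2401}.$$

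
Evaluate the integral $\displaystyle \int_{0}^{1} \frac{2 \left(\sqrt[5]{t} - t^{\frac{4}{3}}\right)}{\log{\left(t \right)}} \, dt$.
$- \log{\left(\frac{1225}{324} \right)}$

Consider the one-parameter family: let $I(a) = \int_{0}^{1} \frac{2 \left(\sqrt[5]{t} - t^{a}\right)}{\log{\left(t \right)}} \, dt$.

Since $\dfrac{\partial}{\partial a}\,t^{a} = t^{a} \ln t$, the $\ln t$ in the denominator cancels and
$$\frac{dI}{da} = \int_{0}^{1} -2 t^{a} \, dt = -2 \left[\frac{t^{a+1}}{a+1}\right]_0^1 = - \frac{2}{a + 1}.$$

Integrating with respect to $a$ gives $I(a) = - \log{\left(\frac{25 \left(a + 1\right)^{2}}{36} \right)} + C$.

At $a = \frac{1}{5}$ the integrand is identically $0$, so $I(\frac{1}{5}) = 0$. The closed form gives $0$, hence $C = 0$.

Setting $a = \frac{4}{3}$:
$$I = - \log{\left(\frac{1225}{324} \right)}.$$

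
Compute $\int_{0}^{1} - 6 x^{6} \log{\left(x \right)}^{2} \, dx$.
$- \frac{12}{343}$

Start from the elementary integral
$$J(a) = \int_{0}^{1} - 6 x^{a} \, dx = - \frac{6}{a + 1}.$$

Differentiating under the integral sign brings down a factor of $\ln x$:
$$\frac{dJ}{da} = \int_{0}^{1} - 6 x^{a} \log{\left(x \right)} \, dx = \frac{6}{\left(a + 1\right)^{2}}.$$

Repeating twice in total — each differentiation brings down another $\ln x$ — gives
$$\frac{d^{2}J}{da^{2}} = \int_{0}^{1} - 6 x^{a} \log{\left(x \right)}^{2} \, dx = - \frac{12}{\left(a + 1\right)^{3}},$$
and the integrand here is exactly the target integrand, so $I = - \frac{12}{\left(a + 1\right)^{3}}$.

Setting $a = 6$:
$$I = - \frac{12}{343}.$$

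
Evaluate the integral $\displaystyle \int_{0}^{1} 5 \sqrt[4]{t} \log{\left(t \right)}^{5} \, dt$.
$- \frac{98304}{625}$

Begin with the known integral
$$J(a) = \int_{0}^{1} 5 t^{a} \, dt = \frac{5}{a + 1}.$$

Differentiating under the integral sign brings down a factor of $\ln t$:
$$\frac{dJ}{da} = \int_{0}^{1} 5 t^{a} \log{\left(t \right)} \, dt = - \frac{5}{\left(a + 1\right)^{2}}.$$

Repeating $5$ times in total — each differentiation brings down another $\ln t$ — gives
$$\frac{d^{5}J}{da^{5}} = \int_{0}^{1} 5 t^{a} \log{\left(t \right)}^{5} \, dt = - \frac{600}{\left(a + 1\right)^{6}},$$
and the integrand here is exactly the target integrand, so $I = - \frac{600}{\left(a + 1\right)^{6}}$.

Setting $a = \frac{1}{4}$:
$$I = - \frac{98304}{625}.$$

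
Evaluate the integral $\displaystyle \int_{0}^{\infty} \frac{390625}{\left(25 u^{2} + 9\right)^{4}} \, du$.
$\frac{390625 \pi}{69984}$

Begin with the known result
$$J(a) = \int_{0}^{\infty} \frac{1}{a^{2} + u^{2}} \, du = \frac{\pi}{2 a}.$$

Differentiating under the integral sign with respect to $a$,
$$\frac{dJ}{da} = \int_{0}^{\infty} - \frac{2 a}{\left(a^{2} + u^{2}\right)^{2}} \, du = - \frac{\pi}{2 a^{2}},$$
so $\int_{0}^{\infty} \frac{1}{\left(a^{2} + u^{2}\right)^{2}} \, du = \frac{\pi}{4 a^{3}}$.

Repeating — each differentiation of $1/(u^2+a^2)^j$ produces $-2ja/(u^2+a^2)^{j+1}$ — and dividing through by $-2ja$ at each step yields, after $3$ differentiations in total,
$$\int_{0}^{\infty} \frac{1}{\left(a^{2} + u^{2}\right)^{4}} \, du = \frac{5 \pi}{32 a^{7}}.$$

Setting $a = \frac{3}{5}$:
$$I = \frac{390625 \pi}{69984}.$$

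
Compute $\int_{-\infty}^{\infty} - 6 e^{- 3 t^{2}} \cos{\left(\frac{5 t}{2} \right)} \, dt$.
$- \frac{2 \sqrt{3} \sqrt{\pi}}{e^{\frac{25}{48}}}$

Let $b$ denote the cosine frequency and define $I(b) = \int_{-\infty}^{\infty} - 6 e^{- 3 t^{2}} \cos{\left(b t \right)} \, dt$.

Differentiating under the integral sign,
$$I'(b) = \int_{-\infty}^{\infty} 6 t e^{- 3 t^{2}} \sin{\left(b t \right)} \, dt.$$

Integrate $\int_{-\infty}^{\infty} t \sin(b t)\, e^{- 3 t^{2}}\, dt$ by parts with $u = \sin(b t)$ and $dv = t\, e^{- 3 t^{2}}\, dt$, giving $v = - \frac{e^{- 3 t^{2}}}{6}$. The boundary term vanishes and
$$\int_{-\infty}^{\infty} t \sin(b t)\, e^{- 3 t^{2}}\, dt = \frac{b}{6} \int_{-\infty}^{\infty} \cos(b t)\, e^{- 3 t^{2}}\, dt,$$
so $I'(b) = - \frac{b}{6}\, I(b)$.

This is a separable first-order ODE; solving with the initial condition $I(0) = \int_{-\infty}^{\infty} - 6 e^{- 3 t^{2}}\,dt = - 2 \sqrt{3} \sqrt{\pi}$ gives
$$I(b) = - 2 \sqrt{3} \sqrt{\pi} e^{- \frac{b^{2}}{12}}.$$

Setting $b = \frac{5}{2}$:
$$I = - \frac{2 \sqrt{3} \sqrt{\pi}}{e^{\frac{25}{48}}}.$$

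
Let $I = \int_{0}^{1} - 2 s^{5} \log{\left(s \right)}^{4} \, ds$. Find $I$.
$- \frac{1}{162}$

Begin with the known integral
$$J(a) = \int_{0}^{1} - 2 s^{a} \, ds = - \frac{2}{a + 1}.$$

Differentiating under the integral sign brings down a factor of $\ln s$:
$$\frac{dJ}{da} = \int_{0}^{1} - 2 s^{a} \log{\left(s \right)} \, ds = \frac{2}{\left(a + 1\right)^{2}}.$$

Repeating $4$ times in total — each differentiation brings down another $\ln s$ — gives
$$\frac{d^{4}J}{da^{4}} = \int_{0}^{1} - 2 s^{a} \log{\left(s \right)}^{4} \, ds = - \frac{48}{\left(a + 1\right)^{5}},$$
and the integrand here is exactly the target integrand, so $I = - \frac{48}{\left(a + 1\right)^{5}}$.

Setting $a = 5$:
$$I = - \frac{1}{162}.$$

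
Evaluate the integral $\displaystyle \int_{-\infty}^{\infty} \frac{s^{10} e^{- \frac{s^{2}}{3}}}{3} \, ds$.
$\frac{76545 \sqrt{3} \sqrt{\pi}}{32}$

Begin with the known integral
$$J(a) = \int_{-\infty}^{\infty} \frac{e^{- a s^{2}}}{3} \, ds = \frac{\sqrt{\pi}}{3 \sqrt{a}}.$$

Differentiating under the integral sign brings down a factor of $(-s^2)$:
$$\frac{dJ}{da} = \int_{-\infty}^{\infty} - \frac{s^{2} e^{- a s^{2}}}{3} \, ds = - \frac{\sqrt{\pi}}{6 a^{\frac{3}{2}}}.$$

Repeating $5$ times in total — each differentiation brings down another $(-s^2)$ — gives
$$\frac{d^{5}J}{da^{5}} = \int_{-\infty}^{\infty} - \frac{s^{10} e^{- a s^{2}}}{3} \, ds = - \frac{315 \sqrt{\pi}}{32 a^{\frac{11}{2}}},$$
and the integrand here is $(-1)^{5}$ times the target integrand, so $I = (-1)^{5}\,\frac{d^{5}J}{da^{5}} = \frac{315 \sqrt{\pi}}{32 a^{\frac{11}{2}}}$.

Setting $a = \frac{1}{3}$:
$$I = \frac{76545 \sqrt{3} \sqrt{\pi}}{32}.$$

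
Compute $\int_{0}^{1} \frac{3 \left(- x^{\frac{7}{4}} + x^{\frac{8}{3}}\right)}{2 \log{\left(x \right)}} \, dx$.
$- \frac{3 \log{\left(3 \right)}}{2} + 3 \log{\left(2 \right)}$

Consider the one-parameter family: let $I(a) = \int_{0}^{1} \frac{3 \left(x^{\frac{8}{3}} - x^{a}\right)}{2 \log{\left(x \right)}} \, dx$.

Since $\dfrac{\partial}{\partial a}\,x^{a} = x^{a} \ln x$, the $\ln x$ in the denominator cancels and
$$\frac{dI}{da} = \int_{0}^{1} - \frac{3}{2} x^{a} \, dx = - \frac{3}{2} \left[\frac{x^{a+1}}{a+1}\right]_0^1 = - \frac{3}{2 a + 2}.$$

Integrating with respect to $a$ gives $I(a) = - \log{\left(\frac{3 \sqrt{33} \left(a + 1\right)^{\frac{3}{2}}}{121} \right)} + C$.

At $a = \frac{8}{3}$ the integrand is identically $0$, so $I(\frac{8}{3}) = 0$. The closed form gives $0$, hence $C = 0$.

Setting $a = \frac{7}{4}$:
$$I = - \frac{3 \log{\left(3 \right)}}{2} + 3 \log{\left(2 \right)}.$$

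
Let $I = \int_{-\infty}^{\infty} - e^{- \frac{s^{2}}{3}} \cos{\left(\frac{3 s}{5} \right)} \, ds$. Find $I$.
$- \frac{\sqrt{3} \sqrt{\pi}}{e^{\frac{27}{100}}}$

Define $I(b) = \int_{-\infty}^{\infty} - e^{- \frac{s^{2}}{3}} \cos{\left(b s \right)} \, ds$.

Differentiating under the integral sign,
$$I'(b) = \int_{-\infty}^{\infty} s e^{- \frac{s^{2}}{3}} \sin{\left(b s \right)} \, ds.$$

Integrate $\int_{-\infty}^{\infty} s \sin(b s)\, e^{- \frac{s^{2}}{3}}\, ds$ by parts with $u = \sin(b s)$ and $dv = s\, e^{- \frac{s^{2}}{3}}\, ds$, giving $v = - \frac{3 e^{- \frac{s^{2}}{3}}}{2}$. The boundary term vanishes and
$$\int_{-\infty}^{\infty} s \sin(b s)\, e^{- \frac{s^{2}}{3}}\, ds = \frac{3 b}{2} \int_{-\infty}^{\infty} \cos(b s)\, e^{- \frac{s^{2}}{3}}\, ds,$$
so $I'(b) = - \frac{3 b}{2}\, I(b)$.

This is a separable first-order ODE; solving with the initial condition $I(0) = \int_{-\infty}^{\infty} - e^{- \frac{s^{2}}{3}}\,ds = - \sqrt{3} \sqrt{\pi}$ gives
$$I(b) = - \sqrt{3} \sqrt{\pi} e^{- \frac{3 b^{2}}{4}}.$$

Setting $b = \frac{3}{5}$:
$$I = - \frac{\sqrt{3} \sqrt{\pi}}{e^{\frac{27}{100}}}.$$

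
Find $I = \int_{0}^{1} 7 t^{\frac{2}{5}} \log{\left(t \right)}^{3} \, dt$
$- \frac{3750}{343}$

Consider the simpler parametrised integral
$$J(a) = \int_{0}^{1} 7 t^{a} \, dt = \frac{7}{a + 1}.$$

Differentiating under the integral sign brings down a factor of $\ln t$:
$$\frac{dJ}{da} = \int_{0}^{1} 7 t^{a} \log{\left(t \right)} \, dt = - \frac{7}{\left(a + 1\right)^{2}}.$$

Repeating $3$ times in total — each differentiation brings down another $\ln t$ — gives
$$\frac{d^{3}J}{da^{3}} = \int_{0}^{1} 7 t^{a} \log{\left(t \right)}^{3} \, dt = - \frac{42}{\left(a + 1\right)^{4}},$$
and the integrand here is exactly the target integrand, so $I = - \frac{42}{\left(a + 1\right)^{4}}$.

Setting $a = \frac{2}{5}$:
$$I = - \frac{3750}{343}.$$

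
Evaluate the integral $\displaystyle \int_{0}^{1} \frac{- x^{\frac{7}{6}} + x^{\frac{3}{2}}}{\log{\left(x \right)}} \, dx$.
$\log{\left(\frac{15}{13} \right)}$

Introduce a parameter $a$ in the exponent: let $I(a) = \int_{0}^{1} \frac{- x^{\frac{7}{6}} + x^{a}}{\log{\left(x \right)}} \, dx$.

Since $\dfrac{\partial}{\partial a}\,x^{a} = x^{a} \ln x$, the $\ln x$ in the denominator cancels and
$$\frac{dI}{da} = \int_{0}^{1} x^{a} \, dx = \left[\frac{x^{a+1}}{a+1}\right]_0^1 = \frac{1}{a + 1}.$$

Integrating with respect to $a$ gives $I(a) = \log{\left(\frac{6 a}{13} + \frac{6}{13} \right)} + C$.

At $a = \frac{7}{6}$ the integrand is identically $0$, so $I(\frac{7}{6}) = 0$. The closed form gives $0$, hence $C = 0$.

Setting $a = \frac{3}{2}$:
$$I = \log{\left(\frac{15}{13} \right)}.$$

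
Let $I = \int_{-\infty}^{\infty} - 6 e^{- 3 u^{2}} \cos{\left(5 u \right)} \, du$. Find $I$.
$- \frac{2 \sqrt{3} \sqrt{\pi}}{e^{\frac{25}{12}}}$

Define $I(b) = \int_{-\infty}^{\infty} - 6 e^{- 3 u^{2}} \cos{\left(b u \right)} \, du$.

Differentiating under the integral sign,
$$I'(b) = \int_{-\infty}^{\infty} 6 u e^{- 3 u^{2}} \sin{\left(b u \right)} \, du.$$

Integrate $\int_{-\infty}^{\infty} u \sin(b u)\, e^{- 3 u^{2}}\, du$ by parts with $w = \sin(b u)$ and $dv = u\, e^{- 3 u^{2}}\, du$, giving $v = - \frac{e^{- 3 u^{2}}}{6}$. The boundary term vanishes and
$$\int_{-\infty}^{\infty} u \sin(b u)\, e^{- 3 u^{2}}\, du = \frac{b}{6} \int_{-\infty}^{\infty} \cos(b u)\, e^{- 3 u^{2}}\, du,$$
so $I'(b) = - \frac{b}{6}\, I(b)$.

This is a separable first-order ODE; solving with the initial condition $I(0) = \int_{-\infty}^{\infty} - 6 e^{- 3 u^{2}}\,du = - 2 \sqrt{3} \sqrt{\pi}$ gives
$$I(b) = - 2 \sqrt{3} \sqrt{\pi} e^{- \frac{b^{2}}{12}}.$$

Setting $b = 5$:
$$I = - \frac{2 \sqrt{3} \sqrt{\pi}}{e^{\frac{25}{12}}}.$$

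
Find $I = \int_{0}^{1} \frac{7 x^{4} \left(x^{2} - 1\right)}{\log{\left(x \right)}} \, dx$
$\log{\left(\frac{823543}{78125} \right)}$

Introduce a parameter $a$ in the exponent: let $I(a) = \int_{0}^{1} \frac{7 \left(x^{6} - x^{a}\right)}{\log{\left(x \right)}} \, dx$.

Since $\dfrac{\partial}{\partial a}\,x^{a} = x^{a} \ln x$, the $\ln x$ in the denominator cancels and
$$\frac{dI}{da} = \int_{0}^{1} -7 x^{a} \, dx = -7 \left[\frac{x^{a+1}}{a+1}\right]_0^1 = - \frac{7}{a + 1}.$$

Integrating with respect to $a$ gives $I(a) = \log{\left(\frac{823543}{\left(a + 1\right)^{7}} \right)} + C$.

At $a = 6$ the integrand is identically $0$, so $I(6) = 0$. The closed form gives $0$, hence $C = 0$.

Setting $a = 4$:
$$I = \log{\left(\frac{823543}{78125} \right)}.$$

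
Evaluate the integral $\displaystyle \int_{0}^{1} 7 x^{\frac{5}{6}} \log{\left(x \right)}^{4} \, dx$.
$\frac{1306368}{161051}$

Consider the simpler parametrised integral
$$J(a) = \int_{0}^{1} 7 x^{a} \, dx = \frac{7}{a + 1}.$$

Differentiating under the integral sign brings down a factor of $\ln x$:
$$\frac{dJ}{da} = \int_{0}^{1} 7 x^{a} \log{\left(x \right)} \, dx = - \frac{7}{\left(a + 1\right)^{2}}.$$

Repeating $4$ times in total — each differentiation brings down another $\ln x$ — gives
$$\frac{d^{4}J}{da^{4}} = \int_{0}^{1} 7 x^{a} \log{\left(x \right)}^{4} \, dx = \frac{168}{\left(a + 1\right)^{5}},$$
and the integrand here is exactly the target integrand, so $I = \frac{168}{\left(a + 1\right)^{5}}$.

Setting $a = \frac{5}{6}$:
$$I = \frac{1306368}{161051}.$$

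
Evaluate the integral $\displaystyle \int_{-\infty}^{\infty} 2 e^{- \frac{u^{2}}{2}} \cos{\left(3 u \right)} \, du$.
$\frac{2 \sqrt{2} \sqrt{\pi}}{e^{\frac{9}{2}}}$

Treat the cosine frequency as a parameter and define $I(b) = \int_{-\infty}^{\infty} 2 e^{- \frac{u^{2}}{2}} \cos{\left(b u \right)} \, du$.

Differentiating under the integral sign,
$$I'(b) = \int_{-\infty}^{\infty} - 2 u e^{- \frac{u^{2}}{2}} \sin{\left(b u \right)} \, du.$$

Integrate $\int_{-\infty}^{\infty} u \sin(b u)\, e^{- \frac{u^{2}}{2}}\, du$ by parts with $w = \sin(b u)$ and $dv = u\, e^{- \frac{u^{2}}{2}}\, du$, giving $v = - e^{- \frac{u^{2}}{2}}$. The boundary term vanishes and
$$\int_{-\infty}^{\infty} u \sin(b u)\, e^{- \frac{u^{2}}{2}}\, du = b \int_{-\infty}^{\infty} \cos(b u)\, e^{- \frac{u^{2}}{2}}\, du,$$
so $I'(b) = - b\, I(b)$.

This is a separable first-order ODE; solving with the initial condition $I(0) = \int_{-\infty}^{\infty} 2 e^{- \frac{u^{2}}{2}}\,du = 2 \sqrt{2} \sqrt{\pi}$ gives
$$I(b) = 2 \sqrt{2} \sqrt{\pi} e^{- \frac{b^{2}}{2}}.$$

Setting $b = 3$:
$$I = \frac{2 \sqrt{2} \sqrt{\pi}}{e^{\frac{9}{2}}}.$$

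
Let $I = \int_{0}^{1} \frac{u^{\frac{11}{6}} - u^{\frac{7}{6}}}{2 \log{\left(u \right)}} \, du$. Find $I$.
$- \frac{\log{\left(13 \right)}}{2} + \frac{\log{\left(17 \right)}}{2}$

Introduce a parameter $a$ in the exponent: let $I(a) = \int_{0}^{1} \frac{u^{\frac{11}{6}} - u^{a}}{2 \log{\left(u \right)}} \, du$.

Since $\dfrac{\partial}{\partial a}\,u^{a} = u^{a} \ln u$, the $\ln u$ in the denominator cancels and
$$\frac{dI}{da} = \int_{0}^{1} - \frac{1}{2} u^{a} \, du = - \frac{1}{2} \left[\frac{u^{a+1}}{a+1}\right]_0^1 = - \frac{1}{2 a + 2}.$$

Integrating with respect to $a$ gives $I(a) = - \frac{\log{\left(a + 1 \right)}}{2} - \frac{\log{\left(6 \right)}}{2} + \frac{\log{\left(17 \right)}}{2} + C$.

At $a = \frac{11}{6}$ the integrand is identically $0$, so $I(\frac{11}{6}) = 0$. The closed form gives $0$, hence $C = 0$.

Setting $a = \frac{7}{6}$:
$$I = - \frac{\log{\left(13 \right)}}{2} + \frac{\log{\left(17 \right)}}{2}.$$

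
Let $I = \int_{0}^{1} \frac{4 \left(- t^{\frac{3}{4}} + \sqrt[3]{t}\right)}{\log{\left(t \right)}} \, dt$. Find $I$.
$- \log{\left(\frac{194481}{65536} \right)}$

Introduce a parameter $a$ in the exponent: let $I(a) = \int_{0}^{1} \frac{4 \left(\sqrt[3]{t} - t^{a}\right)}{\log{\left(t \right)}} \, dt$.

Since $\dfrac{\partial}{\partial a}\,t^{a} = t^{a} \ln t$, the $\ln t$ in the denominator cancels and
$$\frac{dI}{da} = \int_{0}^{1} -4 t^{a} \, dt = -4 \left[\frac{t^{a+1}}{a+1}\right]_0^1 = - \frac{4}{a + 1}.$$

Integrating with respect to $a$ gives $I(a) = - \log{\left(\frac{81 \left(a + 1\right)^{4}}{256} \right)} + C$.

At $a = \frac{1}{3}$ the integrand is identically $0$, so $I(\frac{1}{3}) = 0$. The closed form gives $0$, hence $C = 0$.

Setting $a = \frac{3}{4}$:
$$I = - \log{\left(\frac{194481}{65536} \right)}.$$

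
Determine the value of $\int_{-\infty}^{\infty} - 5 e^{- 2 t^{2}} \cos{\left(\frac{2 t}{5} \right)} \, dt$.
$- \frac{5 \sqrt{2} \sqrt{\pi}}{2 e^{\frac{1}{50}}}$

Treat the cosine frequency as a parameter and define $I(b) = \int_{-\infty}^{\infty} - 5 e^{- 2 t^{2}} \cos{\left(b t \right)} \, dt$.

Differentiating under the integral sign,
$$I'(b) = \int_{-\infty}^{\infty} 5 t e^{- 2 t^{2}} \sin{\left(b t \right)} \, dt.$$

Integrate $\int_{-\infty}^{\infty} t \sin(b t)\, e^{- 2 t^{2}}\, dt$ by parts with $u = \sin(b t)$ and $dv = t\, e^{- 2 t^{2}}\, dt$, giving $v = - \frac{e^{- 2 t^{2}}}{4}$. The boundary term vanishes and
$$\int_{-\infty}^{\infty} t \sin(b t)\, e^{- 2 t^{2}}\, dt = \frac{b}{4} \int_{-\infty}^{\infty} \cos(b t)\, e^{- 2 t^{2}}\, dt,$$
so $I'(b) = - \frac{b}{4}\, I(b)$.

This is a separable first-order ODE; solving with the initial condition $I(0) = \int_{-\infty}^{\infty} - 5 e^{- 2 t^{2}}\,dt = - \frac{5 \sqrt{2} \sqrt{\pi}}{2}$ gives
$$I(b) = - \frac{5 \sqrt{2} \sqrt{\pi} e^{- \frac{b^{2}}{8}}}{2}.$$

Setting $b = \frac{2}{5}$:
$$I = - \frac{5 \sqrt{2} \sqrt{\pi}}{2 e^{\frac{1}{50}}}.$$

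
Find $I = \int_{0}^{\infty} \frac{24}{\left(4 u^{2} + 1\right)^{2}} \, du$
$3 \pi$

Begin with the known result
$$J(a) = \int_{0}^{\infty} \frac{3}{2 \left(a^{2} + u^{2}\right)} \, du = \frac{3 \pi}{4 a}.$$

Differentiating under the integral sign with respect to $a$,
$$\frac{dJ}{da} = \int_{0}^{\infty} - \frac{3 a}{\left(a^{2} + u^{2}\right)^{2}} \, du = - \frac{3 \pi}{4 a^{2}},$$
so $\int_{0}^{\infty} \frac{3}{2 \left(a^{2} + u^{2}\right)^{2}} \, du = \frac{3 \pi}{8 a^{3}}$.

Setting $a = \frac{1}{2}$:
$$I = 3 \pi.$$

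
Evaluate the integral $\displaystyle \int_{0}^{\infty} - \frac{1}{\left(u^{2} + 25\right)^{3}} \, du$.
$- \frac{3 \pi}{50000}$

Recall the elementary integral
$$J(a) = \int_{0}^{\infty} - \frac{1}{a^{2} + u^{2}} \, du = - \frac{\pi}{2 a}.$$

Differentiating under the integral sign with respect to $a$,
$$\frac{dJ}{da} = \int_{0}^{\infty} \frac{2 a}{\left(a^{2} + u^{2}\right)^{2}} \, du = \frac{\pi}{2 a^{2}},$$
so $\int_{0}^{\infty} - \frac{1}{\left(a^{2} + u^{2}\right)^{2}} \, du = - \frac{\pi}{4 a^{3}}$.

Repeating — each differentiation of $1/(u^2+a^2)^j$ produces $-2ja/(u^2+a^2)^{j+1}$ — and dividing through by $-2ja$ at each step yields, after $2$ differentiations in total,
$$\int_{0}^{\infty} - \frac{1}{\left(a^{2} + u^{2}\right)^{3}} \, du = - \frac{3 \pi}{16 a^{5}}.$$

Setting $a = 5$:
$$I = - \frac{3 \pi}{50000}.$$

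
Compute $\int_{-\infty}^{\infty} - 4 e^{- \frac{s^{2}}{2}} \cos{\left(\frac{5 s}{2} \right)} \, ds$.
$- \frac{4 \sqrt{2} \sqrt{\pi}}{e^{\frac{25}{8}}}$

Let $b$ denote the cosine frequency and define $I(b) = \int_{-\infty}^{\infty} - 4 e^{- \frac{s^{2}}{2}} \cos{\left(b s \right)} \, ds$.

Differentiating under the integral sign,
$$I'(b) = \int_{-\infty}^{\infty} 4 s e^{- \frac{s^{2}}{2}} \sin{\left(b s \right)} \, ds.$$

Integrate $\int_{-\infty}^{\infty} s \sin(b s)\, e^{- \frac{s^{2}}{2}}\, ds$ by parts with $u = \sin(b s)$ and $dv = s\, e^{- \frac{s^{2}}{2}}\, ds$, giving $v = - e^{- \frac{s^{2}}{2}}$. The boundary term vanishes and
$$\int_{-\infty}^{\infty} s \sin(b s)\, e^{- \frac{s^{2}}{2}}\, ds = b \int_{-\infty}^{\infty} \cos(b s)\, e^{- \frac{s^{2}}{2}}\, ds,$$
so $I'(b) = - b\, I(b)$.

This is a separable first-order ODE; solving with the initial condition $I(0) = \int_{-\infty}^{\infty} - 4 e^{- \frac{s^{2}}{2}}\,ds = - 4 \sqrt{2} \sqrt{\pi}$ gives
$$I(b) = - 4 \sqrt{2} \sqrt{\pi} e^{- \frac{b^{2}}{2}}.$$

Setting $b = \frac{5}{2}$:
$$I = - \frac{4 \sqrt{2} \sqrt{\pi}}{e^{\frac{25}{8}}}.$$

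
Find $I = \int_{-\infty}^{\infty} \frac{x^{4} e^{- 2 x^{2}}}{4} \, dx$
$\frac{3 \sqrt{2} \sqrt{\pi}}{128}$

Consider the simpler parametrised integral
$$J(a) = \int_{-\infty}^{\infty} \frac{e^{- a x^{2}}}{4} \, dx = \frac{\sqrt{\pi}}{4 \sqrt{a}}.$$

Differentiating under the integral sign brings down a factor of $(-x^2)$:
$$\frac{dJ}{da} = \int_{-\infty}^{\infty} - \frac{x^{2} e^{- a x^{2}}}{4} \, dx = - \frac{\sqrt{\pi}}{8 a^{\frac{3}{2}}}.$$

Repeating twice in total — each differentiation brings down another $(-x^2)$ — gives
$$\frac{d^{2}J}{da^{2}} = \int_{-\infty}^{\infty} \frac{x^{4} e^{- a x^{2}}}{4} \, dx = \frac{3 \sqrt{\pi}}{16 a^{\frac{5}{2}}},$$
and the integrand here is exactly the target integrand, so $I = \frac{3 \sqrt{\pi}}{16 a^{\frac{5}{2}}}$.

Setting $a = 2$:
$$I = \frac{3 \sqrt{2} \sqrt{\pi}}{128}.$$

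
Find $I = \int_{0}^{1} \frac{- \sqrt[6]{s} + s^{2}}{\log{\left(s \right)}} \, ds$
$\log{\left(\frac{18}{7} \right)}$

Introduce a parameter $a$ in the exponent: let $I(a) = \int_{0}^{1} \frac{- \sqrt[6]{s} + s^{a}}{\log{\left(s \right)}} \, ds$.

Since $\dfrac{\partial}{\partial a}\,s^{a} = s^{a} \ln s$, the $\ln s$ in the denominator cancels and
$$\frac{dI}{da} = \int_{0}^{1} s^{a} \, ds = \left[\frac{s^{a+1}}{a+1}\right]_0^1 = \frac{1}{a + 1}.$$

Integrating with respect to $a$ gives $I(a) = \log{\left(\frac{6 a}{7} + \frac{6}{7} \right)} + C$.

At $a = \frac{1}{6}$ the integrand is identically $0$, so $I(\frac{1}{6}) = 0$. The closed form gives $0$, hence $C = 0$.

Setting $a = 2$:
$$I = \log{\left(\frac{18}{7} \right)}.$$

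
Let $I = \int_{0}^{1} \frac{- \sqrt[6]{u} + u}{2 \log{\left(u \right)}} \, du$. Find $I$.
$\log{\left(\frac{2 \sqrt{21}}{7} \right)}$

Introduce a parameter $a$ in the exponent: let $I(a) = \int_{0}^{1} \frac{- \sqrt[6]{u} + u^{a}}{2 \log{\left(u \right)}} \, du$.

Since $\dfrac{\partial}{\partial a}\,u^{a} = u^{a} \ln u$, the $\ln u$ in the denominator cancels and
$$\frac{dI}{da} = \int_{0}^{1} \frac{1}{2} u^{a} \, du = \frac{1}{2} \left[\frac{u^{a+1}}{a+1}\right]_0^1 = \frac{1}{2 \left(a + 1\right)}.$$

Integrating with respect to $a$ gives $I(a) = \log{\left(\frac{\sqrt{42} \sqrt{a + 1}}{7} \right)} + C$.

At $a = \frac{1}{6}$ the integrand is identically $0$, so $I(\frac{1}{6}) = 0$. The closed form gives $0$, hence $C = 0$.

Setting $a = 1$:
$$I = \log{\left(\frac{2 \sqrt{21}}{7} \right)}.$$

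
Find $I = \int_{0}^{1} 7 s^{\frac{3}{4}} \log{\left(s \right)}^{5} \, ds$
$- \frac{491520}{16807}$

Consider the simpler parametrised integral
$$J(a) = \int_{0}^{1} 7 s^{a} \, ds = \frac{7}{a + 1}.$$

Differentiating under the integral sign brings down a factor of $\ln s$:
$$\frac{dJ}{da} = \int_{0}^{1} 7 s^{a} \log{\left(s \right)} \, ds = - \frac{7}{\left(a + 1\right)^{2}}.$$

Repeating $5$ times in total — each differentiation brings down another $\ln s$ — gives
$$\frac{d^{5}J}{da^{5}} = \int_{0}^{1} 7 s^{a} \log{\left(s \right)}^{5} \, ds = - \frac{840}{\left(a + 1\right)^{6}},$$
and the integrand here is exactly the target integrand, so $I = - \frac{840}{\left(a + 1\right)^{6}}$.

Setting $a = \frac{3}{4}$:
$$I = - \frac{491520}{16807}.$$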